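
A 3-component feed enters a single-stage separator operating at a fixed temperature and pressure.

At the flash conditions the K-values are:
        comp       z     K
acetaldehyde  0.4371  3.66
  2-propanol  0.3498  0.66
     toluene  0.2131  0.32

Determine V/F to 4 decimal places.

V/F = 0.6671

Rachford–Rice: g(V/F) = Σ zᵢ(Kᵢ−1)/(1+V/F(Kᵢ−1)) = 0.
g(0) = ΣzᵢKᵢ − 1 = 0.8988 and g(1) = 1 − Σzᵢ/Kᵢ = -0.3154, so a root lies in (0, 1).
Newton iteration, V/F⁰ = 0.42:
  V/F = 0.4200: g = 0.20758, g' = -0.9381 → V/F = 0.6413
  V/F = 0.6413: g = 0.02064, g' = -0.7984 → V/F = 0.6671
Converged at V/F = 0.6671.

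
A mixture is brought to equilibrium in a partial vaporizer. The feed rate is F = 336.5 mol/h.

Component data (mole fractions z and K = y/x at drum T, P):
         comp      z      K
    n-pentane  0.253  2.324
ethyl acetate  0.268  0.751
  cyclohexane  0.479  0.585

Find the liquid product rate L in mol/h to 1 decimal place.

Material balance + equilibrium reduce to Σ zᵢ(Kᵢ−1)/(1+β(Kᵢ−1)) = 0.
Check two-phase: ΣzᵢKᵢ = 1.069 > 1 and Σzᵢ/Kᵢ = 1.285 > 1, so g(0) = 0.069 > 0 and g(1) = -0.285 < 0.
Newton–Raphson from β = 0.5:
  β = 0.500: g = -0.1255, g' = -0.314 → β = 0.100
  β = 0.100: g = 0.0201, g' = -0.453 → β = 0.144
  β = 0.144: g = 0.0007, g' = -0.424 → β = 0.146
Converged at β = 0.146.
Then V = β·F = 0.1457·336.5 = 49.0 mol/h and L = F − V = 287.5 mol/h.

L = 287.5 mol/h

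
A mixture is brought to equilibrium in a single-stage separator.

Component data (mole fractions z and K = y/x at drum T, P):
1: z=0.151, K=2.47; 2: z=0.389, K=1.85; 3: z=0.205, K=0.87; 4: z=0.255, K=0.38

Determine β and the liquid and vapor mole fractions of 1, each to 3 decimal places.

Let β = V/F and solve Σ zᵢ(Kᵢ−1)/(1+β(Kᵢ−1)) = 0.
Feasibility: ΣzᵢKᵢ = 1.368, Σzᵢ/Kᵢ = 1.178 — both > 1, two phases present.
Newton–Raphson from β = 0.4:
  β = 0.400: g = 0.1482, g' = -0.463 → β = 0.720
  β = 0.720: g = -0.0020, g' = -0.509 → β = 0.716
Converged at β = 0.716.
Compositions from xᵢ = zᵢ/(1+β(Kᵢ−1)), yᵢ = Kᵢxᵢ:
  1: x = 0.074, y = 0.182
  2: x = 0.242, y = 0.447
  3: x = 0.226, y = 0.197
  4: x = 0.459, y = 0.174

β = 0.716, x_1 = 0.074, y_1 = 0.182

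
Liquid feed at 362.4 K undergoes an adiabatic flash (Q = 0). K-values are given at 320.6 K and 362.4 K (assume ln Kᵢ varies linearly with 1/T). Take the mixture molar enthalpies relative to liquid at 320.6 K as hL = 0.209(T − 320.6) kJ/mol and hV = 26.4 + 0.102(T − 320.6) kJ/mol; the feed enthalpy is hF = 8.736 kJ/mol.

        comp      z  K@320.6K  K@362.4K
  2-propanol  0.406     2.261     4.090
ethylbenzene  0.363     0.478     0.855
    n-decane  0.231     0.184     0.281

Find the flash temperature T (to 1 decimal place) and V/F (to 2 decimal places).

Adiabatic flash: solve Rachford–Rice at each trial T, then check hF = ψ·hV(T) + (1−ψ)·hL(T).
  T = 320.6 K: K = (2.261, 0.478, 0.184), RR gives ψ = 0.163, H_out = 4.309 kJ/mol
  T = 362.4 K: K = (4.090, 0.855, 0.281), RR gives ψ = 0.704, H_out = 24.176 kJ/mol
  T = 341.5 K: K = (3.097, 0.651, 0.230), RR gives ψ = 0.468, H_out = 15.683 kJ/mol
  T = 331.1 K: K = (2.661, 0.561, 0.207), RR gives ψ = 0.331, H_out = 10.566 kJ/mol
  T = 325.9 K: K = (2.458, 0.519, 0.195), RR gives ψ = 0.253, H_out = 7.649 kJ/mol
  T = 328.5 K: K = (2.558, 0.540, 0.201), RR gives ψ = 0.293, H_out = 9.145 kJ/mol
  T = 327.2 K: K = (2.508, 0.529, 0.198), RR gives ψ = 0.274, H_out = 8.407 kJ/mol
Linear interpolation between T = 327.2 (H_out = 8.407) and T = 328.5 (H_out = 9.145) on hF = 8.736 gives T ≈ 327.8 K, at which ψ = 0.28.

T = 327.8 K, V/F = 0.28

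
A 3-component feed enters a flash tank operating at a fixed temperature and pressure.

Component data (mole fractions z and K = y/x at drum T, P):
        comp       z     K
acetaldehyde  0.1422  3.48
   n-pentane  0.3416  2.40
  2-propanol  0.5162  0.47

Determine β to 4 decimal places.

β = 0.6008

Newton–Raphson from β = 0.5:
  β = 0.5000: g = 0.06653, g' = -0.6744 → β = 0.5986
  β = 0.5986: g = 0.00138, g' = -0.6509 → β = 0.6008
Converged at β = 0.6008.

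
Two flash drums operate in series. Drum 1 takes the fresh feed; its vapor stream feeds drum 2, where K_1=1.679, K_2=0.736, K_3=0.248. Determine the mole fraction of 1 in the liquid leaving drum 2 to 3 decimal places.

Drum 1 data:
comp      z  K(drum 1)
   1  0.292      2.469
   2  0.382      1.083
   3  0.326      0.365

x_1 (drum 2) = 0.382

Drum 1:
Let ψ₁ = V/F and solve Σ zᵢ(Kᵢ−1)/(1+ψ₁(Kᵢ−1)) = 0.
g(0) = ΣzᵢKᵢ − 1 = 0.254 and g(1) = 1 − Σzᵢ/Kᵢ = -0.364, so a root lies in (0, 1).
Newton iteration, ψ₁⁰ = 0.55:
  ψ₁ = 0.550: g = -0.0505, g' = -0.506 → ψ₁ = 0.450
  ψ₁ = 0.450: g = -0.0011, g' = -0.489 → ψ₁ = 0.448
Converged at ψ₁ = 0.448.
Drum-1 compositions:
  1: x = 0.176, y = 0.435
  2: x = 0.368, y = 0.399
  3: x = 0.456, y = 0.166
Drum-2 feed = drum-1 vapor: z₂ = (0.4348, 0.3989, 0.1663).
Drum 2:
Material balance + equilibrium reduce to Σ zᵢ(Kᵢ−1)/(1+ψ₂(Kᵢ−1)) = 0.
Check two-phase: ΣzᵢKᵢ = 1.065 > 1 and Σzᵢ/Kᵢ = 1.471 > 1, so g(0) = 0.065 > 0 and g(1) = -0.471 < 0.
Newton iteration, ψ₂⁰ = 0.51:
  ψ₂ = 0.510: g = -0.1052, g' = -0.395 → ψ₂ = 0.244
  ψ₂ = 0.244: g = -0.0123, g' = -0.320 → ψ₂ = 0.205
Converged at ψ₂ = 0.205.
  1: x = 0.382, y = 0.641
  2: x = 0.422, y = 0.310
  3: x = 0.197, y = 0.049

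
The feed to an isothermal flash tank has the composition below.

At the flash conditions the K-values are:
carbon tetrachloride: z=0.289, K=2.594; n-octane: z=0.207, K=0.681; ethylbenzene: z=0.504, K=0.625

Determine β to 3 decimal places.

β = 0.359

Material balance + equilibrium reduce to Σ zᵢ(Kᵢ−1)/(1+β(Kᵢ−1)) = 0.
Feasibility: ΣzᵢKᵢ = 1.206, Σzᵢ/Kᵢ = 1.222 — both > 1, two phases present.
Newton iteration, β⁰ = 0.5:
  β = 0.500: g = -0.0548, g' = -0.365 → β = 0.350
  β = 0.350: g = 0.0040, g' = -0.423 → β = 0.359
Converged at β = 0.359.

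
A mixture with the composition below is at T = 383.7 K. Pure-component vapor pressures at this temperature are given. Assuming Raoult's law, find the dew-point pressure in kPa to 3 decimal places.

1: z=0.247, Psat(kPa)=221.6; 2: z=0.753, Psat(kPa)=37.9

At the dew point ψ → 1, so Σzᵢ/Kᵢ = 1 with Kᵢ = Pᵢˢᵃᵗ/P ⇒ 1/P = Σzᵢ/Pᵢˢᵃᵗ.
1/P = 0.247/221.6 + 0.753/37.9 = 0.020983 ⇒ P = 47.658 kPa

Pdew = 47.658 kPa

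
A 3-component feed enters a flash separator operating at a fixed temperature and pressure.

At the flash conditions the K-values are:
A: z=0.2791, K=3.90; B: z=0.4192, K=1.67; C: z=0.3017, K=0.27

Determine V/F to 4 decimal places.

Material balance + equilibrium reduce to Σ zᵢ(Kᵢ−1)/(1+V/F(Kᵢ−1)) = 0.
Feasibility: ΣzᵢKᵢ = 1.8700, Σzᵢ/Kᵢ = 1.4400 — both > 1, two phases present.
Newton–Raphson from V/F = 0.5:
  V/F = 0.5000: g = 0.19391, g' = -0.8954 → V/F = 0.7166
  V/F = 0.7166: g = -0.00911, g' = -1.0406 → V/F = 0.7078
Converged at V/F = 0.7078.

V/F = 0.7078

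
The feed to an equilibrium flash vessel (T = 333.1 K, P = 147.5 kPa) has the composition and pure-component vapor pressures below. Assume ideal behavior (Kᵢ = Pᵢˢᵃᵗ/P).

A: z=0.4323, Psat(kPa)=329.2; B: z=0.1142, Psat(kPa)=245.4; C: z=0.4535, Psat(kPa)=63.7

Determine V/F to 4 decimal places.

V/F = 0.5469

Raoult's law: Kᵢ = Pᵢˢᵃᵗ/P = Pᵢˢᵃᵗ/147.5.
  K_A = 329.2/147.5 = 2.231864, K_B = 245.4/147.5 = 1.663729, K_C = 63.7/147.5 = 0.431864
Material balance + equilibrium reduce to Σ zᵢ(Kᵢ−1)/(1+V/F(Kᵢ−1)) = 0.
g(0) = ΣzᵢKᵢ − 1 = 0.3507 and g(1) = 1 − Σzᵢ/Kᵢ = -0.3124, so a root lies in (0, 1).
Iterate (Newton) starting at V/F = 0.67:
  V/F = 0.6700: g = -0.07179, g' = -0.6026 → V/F = 0.5509
  V/F = 0.5509: g = -0.00226, g' = -0.5699 → V/F = 0.5469
Converged at V/F = 0.5469.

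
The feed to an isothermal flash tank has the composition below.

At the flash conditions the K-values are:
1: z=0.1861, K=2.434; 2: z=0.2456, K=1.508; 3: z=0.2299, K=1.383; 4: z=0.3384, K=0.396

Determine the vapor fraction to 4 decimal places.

ψ = 0.5789

Material balance + equilibrium reduce to Σ zᵢ(Kᵢ−1)/(1+ψ(Kᵢ−1)) = 0.
Feasibility: ΣzᵢKᵢ = 1.2753, Σzᵢ/Kᵢ = 1.2601 — both > 1, two phases present.
Newton–Raphson from ψ = 0.63:
  ψ = 0.6300: g = -0.02429, g' = -0.4856 → ψ = 0.5800
  ψ = 0.5800: g = -0.00049, g' = -0.4669 → ψ = 0.5789
Converged at ψ = 0.5789.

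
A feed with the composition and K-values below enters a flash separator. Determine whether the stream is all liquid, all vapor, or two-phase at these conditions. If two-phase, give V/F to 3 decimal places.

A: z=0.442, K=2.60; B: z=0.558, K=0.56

ΣzᵢKᵢ = 1.462; Σzᵢ/Kᵢ = 1.166.
Both exceed 1, so a two-phase solution exists.
Rachford–Rice: g(ψ) = Σ zᵢ(Kᵢ−1)/(1+ψ(Kᵢ−1)) = 0.
Newton iteration, ψ⁰ = 0.4:
  ψ = 0.400: g = 0.1333, g' = -0.580 → ψ = 0.630
  ψ = 0.630: g = 0.0126, g' = -0.487 → ψ = 0.656
Converged at ψ = 0.656.

two-phase, V/F = 0.656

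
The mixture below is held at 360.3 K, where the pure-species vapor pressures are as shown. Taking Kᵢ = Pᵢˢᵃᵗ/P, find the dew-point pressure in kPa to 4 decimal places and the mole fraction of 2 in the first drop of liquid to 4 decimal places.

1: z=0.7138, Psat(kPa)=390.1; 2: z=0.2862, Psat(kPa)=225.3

At the dew point ψ → 1, so Σzᵢ/Kᵢ = 1 with Kᵢ = Pᵢˢᵃᵗ/P ⇒ 1/P = Σzᵢ/Pᵢˢᵃᵗ.
1/P = 0.7138/390.1 + 0.2862/225.3 = 0.0031001 ⇒ P = 322.5709 kPa
xᵢ = zᵢP/Pᵢˢᵃᵗ ⇒ x_2 = 0.2862·322.5709/225.3 = 0.4098

Pdew = 322.5709 kPa, x_2 = 0.4098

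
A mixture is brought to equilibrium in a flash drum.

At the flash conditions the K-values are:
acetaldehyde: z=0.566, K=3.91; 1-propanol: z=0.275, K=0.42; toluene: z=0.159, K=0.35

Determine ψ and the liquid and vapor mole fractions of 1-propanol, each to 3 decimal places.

Let ψ = V/F and solve Σ zᵢ(Kᵢ−1)/(1+ψ(Kᵢ−1)) = 0.
Check two-phase: ΣzᵢKᵢ = 2.384 > 1 and Σzᵢ/Kᵢ = 1.254 > 1, so g(0) = 1.384 > 0 and g(1) = -0.254 < 0.
Newton–Raphson from ψ = 0.45:
  ψ = 0.450: g = 0.3513, g' = -1.202 → ψ = 0.742
  ψ = 0.742: g = 0.0415, g' = -1.016 → ψ = 0.783
Converged at ψ = 0.783.
Compositions from xᵢ = zᵢ/(1+ψ(Kᵢ−1)), yᵢ = Kᵢxᵢ:
  acetaldehyde: x = 0.173, y = 0.675
  1-propanol: x = 0.504, y = 0.212
  toluene: x = 0.324, y = 0.113

ψ = 0.783, x_1-propanol = 0.504, y_1-propanol = 0.212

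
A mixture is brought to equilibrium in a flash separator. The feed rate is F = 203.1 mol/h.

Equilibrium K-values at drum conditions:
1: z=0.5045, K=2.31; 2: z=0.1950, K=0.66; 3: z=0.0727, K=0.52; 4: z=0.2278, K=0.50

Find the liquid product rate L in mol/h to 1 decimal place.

Rachford–Rice: g(ψ) = Σ zᵢ(Kᵢ−1)/(1+ψ(Kᵢ−1)) = 0.
Check two-phase: ΣzᵢKᵢ = 1.4458 > 1 and Σzᵢ/Kᵢ = 1.1093 > 1, so g(0) = 0.4458 > 0 and g(1) = -0.1093 < 0.
Newton iteration, ψ⁰ = 0.44:
  ψ = 0.4400: g = 0.15101, g' = -0.5001 → ψ = 0.7420
  ψ = 0.7420: g = 0.01120, g' = -0.4473 → ψ = 0.7670
Converged at ψ = 0.7670.
Then V = ψ·F = 0.7670·203.1 = 155.8 mol/h and L = F − V = 47.3 mol/h.

L = 47.3 mol/h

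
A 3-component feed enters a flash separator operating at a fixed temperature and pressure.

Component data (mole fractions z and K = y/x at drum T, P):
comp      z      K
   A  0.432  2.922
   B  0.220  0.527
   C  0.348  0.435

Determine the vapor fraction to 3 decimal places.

Newton–Raphson from ψ = 0.5:
  ψ = 0.500: g = 0.0131, g' = -0.715 → ψ = 0.518
Converged at ψ = 0.518.

ψ = 0.518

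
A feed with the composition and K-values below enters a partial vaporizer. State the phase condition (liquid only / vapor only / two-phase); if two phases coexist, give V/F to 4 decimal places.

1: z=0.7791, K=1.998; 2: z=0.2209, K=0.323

ΣzᵢKᵢ = 1.6280; Σzᵢ/Kᵢ = 1.0738.
Both exceed 1, so a two-phase solution exists.
Rachford–Rice: g(ψ) = Σ zᵢ(Kᵢ−1)/(1+ψ(Kᵢ−1)) = 0.
Newton iteration, ψ⁰ = 0.5:
  ψ = 0.5000: g = 0.29263, g' = -0.5767 → ψ = 1.0000
  ψ = 1.0000: g = -0.07384, g' = -1.1648 → ψ = 0.9366
  ψ = 0.9366: g = -0.00681, g' = -0.9635 → ψ = 0.9295
Converged at ψ = 0.9295.

two-phase, V/F = 0.9295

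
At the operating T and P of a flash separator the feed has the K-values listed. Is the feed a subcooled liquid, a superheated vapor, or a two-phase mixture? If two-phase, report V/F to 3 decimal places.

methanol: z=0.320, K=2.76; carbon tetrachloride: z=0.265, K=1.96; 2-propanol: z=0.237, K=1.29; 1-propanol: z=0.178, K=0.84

ΣzᵢKᵢ = 1.858; Σzᵢ/Kᵢ = 0.647.
Since Σzᵢ/Kᵢ < 1 the mixture is above its dew point — single vapor phase.

superheated vapor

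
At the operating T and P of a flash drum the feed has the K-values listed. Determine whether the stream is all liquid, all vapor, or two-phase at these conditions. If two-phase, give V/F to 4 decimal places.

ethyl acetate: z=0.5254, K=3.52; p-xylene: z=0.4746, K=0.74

all vapor

ΣzᵢKᵢ = 2.2006; Σzᵢ/Kᵢ = 0.7906.
Since Σzᵢ/Kᵢ < 1 the mixture is above its dew point — single vapor phase.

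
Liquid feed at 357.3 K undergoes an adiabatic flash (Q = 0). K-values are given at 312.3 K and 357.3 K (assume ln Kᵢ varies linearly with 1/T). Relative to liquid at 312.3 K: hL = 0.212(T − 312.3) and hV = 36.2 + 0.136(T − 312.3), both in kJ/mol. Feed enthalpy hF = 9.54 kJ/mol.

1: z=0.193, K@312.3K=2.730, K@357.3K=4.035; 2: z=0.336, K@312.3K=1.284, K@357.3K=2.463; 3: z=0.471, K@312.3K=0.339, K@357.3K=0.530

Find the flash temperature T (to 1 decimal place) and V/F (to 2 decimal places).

T = 316.3 K, V/F = 0.24

Adiabatic flash: solve Rachford–Rice at each trial T, then check hF = ψ·hV(T) + (1−ψ)·hL(T).
  T = 312.3 K: K = (2.730, 1.284, 0.339), RR gives ψ = 0.167, H_out = 6.056 kJ/mol
  T = 357.3 K: K = (4.035, 2.463, 0.530), RR gives ψ = 0.875, H_out = 38.212 kJ/mol
  T = 334.8 K: K = (3.363, 1.818, 0.430), RR gives ψ = 0.545, H_out = 23.579 kJ/mol
  T = 323.6 K: K = (3.042, 1.538, 0.384), RR gives ψ = 0.369, H_out = 15.433 kJ/mol
  T = 318.0 K: K = (2.886, 1.409, 0.361), RR gives ψ = 0.272, H_out = 10.941 kJ/mol
  T = 315.1 K: K = (2.806, 1.344, 0.350), RR gives ψ = 0.220, H_out = 8.495 kJ/mol
  T = 316.6 K: K = (2.847, 1.377, 0.356), RR gives ψ = 0.247, H_out = 9.770 kJ/mol
Linear interpolation between T = 315.1 (H_out = 8.495) and T = 316.6 (H_out = 9.770) on hF = 9.54 gives T ≈ 316.3 K, at which ψ = 0.24.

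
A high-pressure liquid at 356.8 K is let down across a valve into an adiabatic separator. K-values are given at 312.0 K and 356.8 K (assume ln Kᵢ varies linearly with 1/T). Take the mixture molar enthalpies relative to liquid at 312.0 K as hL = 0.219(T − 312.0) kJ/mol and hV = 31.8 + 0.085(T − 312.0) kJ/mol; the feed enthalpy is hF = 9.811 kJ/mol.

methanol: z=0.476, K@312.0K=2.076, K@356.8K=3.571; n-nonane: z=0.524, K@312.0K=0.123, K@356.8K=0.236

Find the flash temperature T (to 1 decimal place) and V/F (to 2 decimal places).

T = 326.8 K, V/F = 0.22

Adiabatic flash: solve Rachford–Rice at each trial T, then check hF = ψ·hV(T) + (1−ψ)·hL(T).
  T = 312.0 K: K = (2.076, 0.123), RR gives ψ = 0.056, H_out = 1.774 kJ/mol
  T = 356.8 K: K = (3.571, 0.236), RR gives ψ = 0.419, H_out = 20.626 kJ/mol
  T = 334.4 K: K = (2.773, 0.174), RR gives ψ = 0.281, H_out = 12.991 kJ/mol
  T = 323.2 K: K = (2.411, 0.147), RR gives ψ = 0.187, H_out = 8.115 kJ/mol
  T = 328.8 K: K = (2.589, 0.160), RR gives ψ = 0.237, H_out = 10.685 kJ/mol
  T = 326.0 K: K = (2.499, 0.154), RR gives ψ = 0.213, H_out = 9.438 kJ/mol
  T = 327.4 K: K = (2.544, 0.157), RR gives ψ = 0.225, H_out = 10.070 kJ/mol
Linear interpolation between T = 326.0 (H_out = 9.438) and T = 327.4 (H_out = 10.070) on hF = 9.811 gives T ≈ 326.8 K, at which ψ = 0.22.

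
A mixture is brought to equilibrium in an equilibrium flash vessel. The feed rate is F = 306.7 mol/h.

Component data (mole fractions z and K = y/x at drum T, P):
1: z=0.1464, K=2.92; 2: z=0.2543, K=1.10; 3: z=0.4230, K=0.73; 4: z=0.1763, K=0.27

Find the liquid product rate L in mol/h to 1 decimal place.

L = 273.2 mol/h

Material balance + equilibrium reduce to Σ zᵢ(Kᵢ−1)/(1+V/F(Kᵢ−1)) = 0.
Check two-phase: ΣzᵢKᵢ = 1.0636 > 1 and Σzᵢ/Kᵢ = 1.5137 > 1, so g(0) = 0.0636 > 0 and g(1) = -0.5137 < 0.
Newton iteration, V/F⁰ = 0.5:
  V/F = 0.5000: g = -0.16708, g' = -0.4170 → V/F = 0.0993
  V/F = 0.0993: g = 0.00513, g' = -0.5249 → V/F = 0.1091
  V/F = 0.1091: g = 0.00005, g' = -0.5151 → V/F = 0.1092
Converged at V/F = 0.1092.
Then V = V/F·F = 0.1092·306.7 = 33.5 mol/h and L = F − V = 273.2 mol/h.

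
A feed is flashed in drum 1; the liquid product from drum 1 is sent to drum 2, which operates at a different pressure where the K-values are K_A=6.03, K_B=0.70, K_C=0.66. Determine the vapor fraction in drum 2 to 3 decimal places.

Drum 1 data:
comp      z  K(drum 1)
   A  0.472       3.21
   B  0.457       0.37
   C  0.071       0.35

V/F (drum 2) = 0.574

Drum 1:
Let ψ₁ = V/F and solve Σ zᵢ(Kᵢ−1)/(1+ψ₁(Kᵢ−1)) = 0.
Check two-phase: ΣzᵢKᵢ = 1.709 > 1 and Σzᵢ/Kᵢ = 1.585 > 1, so g(0) = 0.709 > 0 and g(1) = -0.585 < 0.
Newton–Raphson from ψ₁ = 0.54:
  ψ₁ = 0.540: g = -0.0319, g' = -0.967 → ψ₁ = 0.507
Converged at ψ₁ = 0.507.
Drum-1 compositions:
  A: x = 0.223, y = 0.714
  B: x = 0.672, y = 0.248
  C: x = 0.106, y = 0.037
Drum-2 feed = drum-1 liquid: z₂ = (0.2226, 0.6715, 0.1059).
Drum 2:
Let ψ₂ = V/F and solve Σ zᵢ(Kᵢ−1)/(1+ψ₂(Kᵢ−1)) = 0.
Feasibility: ΣzᵢKᵢ = 1.882, Σzᵢ/Kᵢ = 1.157 — both > 1, two phases present.
Newton iteration, ψ₂⁰ = 0.35:
  ψ₂ = 0.350: g = 0.1396, g' = -0.830 → ψ₂ = 0.518
  ψ₂ = 0.518: g = 0.0282, g' = -0.536 → ψ₂ = 0.571
  ψ₂ = 0.571: g = 0.0015, g' = -0.483 → ψ₂ = 0.574
Converged at ψ₂ = 0.574.
  A: x = 0.057, y = 0.345
  B: x = 0.811, y = 0.568
  C: x = 0.132, y = 0.087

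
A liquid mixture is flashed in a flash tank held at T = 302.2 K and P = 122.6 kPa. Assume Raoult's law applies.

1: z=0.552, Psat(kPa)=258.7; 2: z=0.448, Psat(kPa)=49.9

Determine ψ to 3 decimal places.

Raoult's law: Kᵢ = Pᵢˢᵃᵗ/P = Pᵢˢᵃᵗ/122.6.
  K_1 = 258.7/122.6 = 2.11011, K_2 = 49.9/122.6 = 0.40701
Iterate (Newton) starting at ψ = 0.5:
  ψ = 0.500: g = 0.0164, g' = -0.600 → ψ = 0.527
Converged at ψ = 0.527.

ψ = 0.527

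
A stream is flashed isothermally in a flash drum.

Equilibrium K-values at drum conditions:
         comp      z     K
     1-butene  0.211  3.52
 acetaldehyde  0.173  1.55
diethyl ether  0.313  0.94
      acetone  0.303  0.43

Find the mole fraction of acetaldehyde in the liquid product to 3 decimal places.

Newton iteration, V/F⁰ = 0.52:
  V/F = 0.520: g = 0.0393, g' = -0.483 → V/F = 0.601
  V/F = 0.601: g = 0.0006, g' = -0.470 → V/F = 0.603
Converged at V/F = 0.603.
Compositions from xᵢ = zᵢ/(1+V/F(Kᵢ−1)), yᵢ = Kᵢxᵢ:
  1-butene: x = 0.084, y = 0.295
  acetaldehyde: x = 0.130, y = 0.201
  diethyl ether: x = 0.325, y = 0.305
  acetone: x = 0.462, y = 0.198

x_acetaldehyde = 0.130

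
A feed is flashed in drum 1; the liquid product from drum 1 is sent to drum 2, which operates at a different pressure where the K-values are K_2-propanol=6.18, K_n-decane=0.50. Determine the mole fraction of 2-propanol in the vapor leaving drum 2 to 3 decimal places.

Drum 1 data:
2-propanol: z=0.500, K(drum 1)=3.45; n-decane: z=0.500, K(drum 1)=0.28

Drum 1:
Material balance + equilibrium reduce to Σ zᵢ(Kᵢ−1)/(1+ψ₁(Kᵢ−1)) = 0.
g(0) = ΣzᵢKᵢ − 1 = 0.865 and g(1) = 1 − Σzᵢ/Kᵢ = -0.931, so a root lies in (0, 1).
Newton iteration, ψ₁⁰ = 0.5:
  ψ₁ = 0.500: g = -0.0119, g' = -1.239 → ψ₁ = 0.490
Converged at ψ₁ = 0.490.
Drum-1 compositions:
  2-propanol: x = 0.227, y = 0.784
  n-decane: x = 0.773, y = 0.216
Drum-2 feed = drum-1 liquid: z₂ = (0.2271, 0.7729).
Drum 2:
Material balance + equilibrium reduce to Σ zᵢ(Kᵢ−1)/(1+ψ₂(Kᵢ−1)) = 0.
g(0) = ΣzᵢKᵢ − 1 = 0.790 and g(1) = 1 − Σzᵢ/Kᵢ = -0.582, so a root lies in (0, 1).
Iterate (Newton) starting at ψ₂ = 0.37:
  ψ₂ = 0.370: g = -0.0708, g' = -1.007 → ψ₂ = 0.300
  ψ₂ = 0.300: g = 0.0063, g' = -1.203 → ψ₂ = 0.305
Converged at ψ₂ = 0.305.
  2-propanol: x = 0.088, y = 0.544
  n-decane: x = 0.912, y = 0.456

y_2-propanol (drum 2) = 0.544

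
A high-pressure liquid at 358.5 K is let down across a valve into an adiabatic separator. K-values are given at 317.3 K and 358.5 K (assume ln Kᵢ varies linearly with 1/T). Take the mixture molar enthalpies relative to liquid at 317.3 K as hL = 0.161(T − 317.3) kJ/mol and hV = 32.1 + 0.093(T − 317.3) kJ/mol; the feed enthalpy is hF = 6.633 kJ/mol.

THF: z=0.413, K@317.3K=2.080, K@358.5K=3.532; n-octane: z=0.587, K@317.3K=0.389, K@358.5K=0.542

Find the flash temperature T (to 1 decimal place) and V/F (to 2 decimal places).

Adiabatic flash: solve Rachford–Rice at each trial T, then check hF = ψ·hV(T) + (1−ψ)·hL(T).
  T = 317.3 K: K = (2.080, 0.389), RR gives ψ = 0.132, H_out = 4.251 kJ/mol
  T = 358.5 K: K = (3.532, 0.542), RR gives ψ = 0.670, H_out = 26.261 kJ/mol
  T = 337.9 K: K = (2.755, 0.464), RR gives ψ = 0.436, H_out = 16.693 kJ/mol
  T = 327.6 K: K = (2.404, 0.426), RR gives ψ = 0.301, H_out = 11.123 kJ/mol
  T = 322.5 K: K = (2.240, 0.408), RR gives ψ = 0.224, H_out = 7.944 kJ/mol
  T = 319.9 K: K = (2.159, 0.398), RR gives ψ = 0.180, H_out = 6.165 kJ/mol
  T = 321.2 K: K = (2.200, 0.403), RR gives ψ = 0.202, H_out = 7.070 kJ/mol
Linear interpolation between T = 319.9 (H_out = 6.165) and T = 321.2 (H_out = 7.070) on hF = 6.633 gives T ≈ 320.6 K, at which ψ = 0.19.

T = 320.6 K, V/F = 0.19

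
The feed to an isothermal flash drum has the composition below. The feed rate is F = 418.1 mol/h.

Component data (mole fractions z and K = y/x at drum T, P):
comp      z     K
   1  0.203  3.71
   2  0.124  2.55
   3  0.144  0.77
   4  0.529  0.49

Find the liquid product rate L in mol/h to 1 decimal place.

L = 246.4 mol/h

Rachford–Rice: g(ψ) = Σ zᵢ(Kᵢ−1)/(1+ψ(Kᵢ−1)) = 0.
Feasibility: ΣzᵢKᵢ = 1.439, Σzᵢ/Kᵢ = 1.370 — both > 1, two phases present.
Newton–Raphson from ψ = 0.5:
  ψ = 0.500: g = -0.0577, g' = -0.621 → ψ = 0.407
  ψ = 0.407: g = 0.0024, g' = -0.677 → ψ = 0.411
Converged at ψ = 0.411.
Then V = ψ·F = 0.4106·418.1 = 171.7 mol/h and L = F − V = 246.4 mol/h.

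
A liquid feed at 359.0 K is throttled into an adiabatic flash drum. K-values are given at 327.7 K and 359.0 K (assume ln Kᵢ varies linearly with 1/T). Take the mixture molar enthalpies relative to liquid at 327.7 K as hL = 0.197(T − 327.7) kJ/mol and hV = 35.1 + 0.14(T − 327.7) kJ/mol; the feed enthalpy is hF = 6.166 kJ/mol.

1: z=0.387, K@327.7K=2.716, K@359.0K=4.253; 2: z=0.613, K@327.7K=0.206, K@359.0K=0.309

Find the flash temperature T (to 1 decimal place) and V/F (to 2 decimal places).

T = 330.6 K, V/F = 0.16

Adiabatic flash: solve Rachford–Rice at each trial T, then check hF = ψ·hV(T) + (1−ψ)·hL(T).
  T = 327.7 K: K = (2.716, 0.206), RR gives ψ = 0.130, H_out = 4.569 kJ/mol
  T = 359.0 K: K = (4.253, 0.309), RR gives ψ = 0.372, H_out = 18.547 kJ/mol
  T = 343.4 K: K = (3.436, 0.255), RR gives ψ = 0.268, H_out = 12.249 kJ/mol
  T = 335.5 K: K = (3.061, 0.230), RR gives ψ = 0.205, H_out = 8.636 kJ/mol
  T = 331.6 K: K = (2.885, 0.218), RR gives ψ = 0.169, H_out = 6.680 kJ/mol
  T = 329.6 K: K = (2.798, 0.212), RR gives ψ = 0.150, H_out = 5.619 kJ/mol
Linear interpolation between T = 329.6 (H_out = 5.619) and T = 331.6 (H_out = 6.680) on hF = 6.166 gives T ≈ 330.6 K, at which ψ = 0.16.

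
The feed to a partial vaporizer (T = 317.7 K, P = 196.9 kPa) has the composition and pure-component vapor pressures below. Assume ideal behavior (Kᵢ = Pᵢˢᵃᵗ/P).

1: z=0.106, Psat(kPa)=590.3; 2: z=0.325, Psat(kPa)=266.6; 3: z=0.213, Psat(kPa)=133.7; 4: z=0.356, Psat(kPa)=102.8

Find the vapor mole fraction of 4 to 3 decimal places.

Raoult's law: Kᵢ = Pᵢˢᵃᵗ/P = Pᵢˢᵃᵗ/196.9.
  K_1 = 590.3/196.9 = 2.99797, K_2 = 266.6/196.9 = 1.35399, K_3 = 133.7/196.9 = 0.67902, K_4 = 102.8/196.9 = 0.52209
Let β = V/F and solve Σ zᵢ(Kᵢ−1)/(1+β(Kᵢ−1)) = 0.
Check two-phase: ΣzᵢKᵢ = 1.088 > 1 and Σzᵢ/Kᵢ = 1.271 > 1, so g(0) = 0.088 > 0 and g(1) = -0.271 < 0.
Iterate (Newton) starting at β = 0.59:
  β = 0.590: g = -0.1289, g' = -0.308 → β = 0.172
  β = 0.172: g = 0.0085, g' = -0.392 → β = 0.193
  β = 0.193: g = 0.0001, g' = -0.380 → β = 0.194
Converged at β = 0.194.
Compositions from xᵢ = zᵢ/(1+β(Kᵢ−1)), yᵢ = Kᵢxᵢ:
  1: x = 0.076, y = 0.229
  2: x = 0.304, y = 0.412
  3: x = 0.227, y = 0.154
  4: x = 0.392, y = 0.205

y_4 = 0.205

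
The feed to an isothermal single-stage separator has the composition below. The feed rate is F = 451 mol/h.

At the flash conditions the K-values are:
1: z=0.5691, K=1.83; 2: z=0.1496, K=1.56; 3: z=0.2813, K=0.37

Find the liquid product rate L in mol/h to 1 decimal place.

L = 101.8 mol/h

Newton iteration, ψ⁰ = 0.5:
  ψ = 0.5000: g = 0.14055, g' = -0.4624 → ψ = 0.8040
  ψ = 0.8040: g = -0.01804, g' = -0.6218 → ψ = 0.7750
  ψ = 0.7750: g = -0.00041, g' = -0.5943 → ψ = 0.7743
Converged at ψ = 0.7743.
Then V = ψ·F = 0.7743·451 = 349.2 mol/h and L = F − V = 101.8 mol/h.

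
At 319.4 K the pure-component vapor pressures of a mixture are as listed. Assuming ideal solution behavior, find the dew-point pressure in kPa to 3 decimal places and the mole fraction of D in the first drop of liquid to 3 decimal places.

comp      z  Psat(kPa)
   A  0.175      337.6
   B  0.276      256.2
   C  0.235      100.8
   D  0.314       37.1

Pdew = 80.706 kPa, x_D = 0.683

At the dew point ψ → 1, so Σzᵢ/Kᵢ = 1 with Kᵢ = Pᵢˢᵃᵗ/P ⇒ 1/P = Σzᵢ/Pᵢˢᵃᵗ.
1/P = 0.175/337.6 + 0.276/256.2 + 0.235/100.8 + 0.314/37.1 = 0.012391 ⇒ P = 80.706 kPa
xᵢ = zᵢP/Pᵢˢᵃᵗ ⇒ x_D = 0.314·80.706/37.1 = 0.683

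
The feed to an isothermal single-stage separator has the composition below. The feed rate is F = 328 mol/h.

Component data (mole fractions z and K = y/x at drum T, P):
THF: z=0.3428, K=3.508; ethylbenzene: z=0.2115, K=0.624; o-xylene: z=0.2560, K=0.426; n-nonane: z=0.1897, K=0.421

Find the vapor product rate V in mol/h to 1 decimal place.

Material balance + equilibrium reduce to Σ zᵢ(Kᵢ−1)/(1+ψ(Kᵢ−1)) = 0.
Check two-phase: ΣzᵢKᵢ = 1.5234 > 1 and Σzᵢ/Kᵢ = 1.4882 > 1, so g(0) = 0.5234 > 0 and g(1) = -0.4882 < 0.
Newton–Raphson from ψ = 0.53:
  ψ = 0.5300: g = -0.09986, g' = -0.7507 → ψ = 0.3970
  ψ = 0.3970: g = 0.00442, g' = -0.8314 → ψ = 0.4023
Converged at ψ = 0.4023.
Then V = ψ·F = 0.4023·328 = 132.0 mol/h and L = F − V = 196.0 mol/h.

V = 132.0 mol/h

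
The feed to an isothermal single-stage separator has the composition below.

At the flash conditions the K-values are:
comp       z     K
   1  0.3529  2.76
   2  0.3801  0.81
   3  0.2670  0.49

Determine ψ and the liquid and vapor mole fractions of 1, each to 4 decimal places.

Newton iteration, ψ⁰ = 0.5:
  ψ = 0.5000: g = 0.06780, g' = -0.4512 → ψ = 0.6503
  ψ = 0.6503: g = 0.00349, g' = -0.4110 → ψ = 0.6588
Converged at ψ = 0.6588.
Compositions from xᵢ = zᵢ/(1+ψ(Kᵢ−1)), yᵢ = Kᵢxᵢ:
  1: x = 0.1634, y = 0.4510
  2: x = 0.4345, y = 0.3519
  3: x = 0.4021, y = 0.1970

ψ = 0.6588, x_1 = 0.1634, y_1 = 0.4510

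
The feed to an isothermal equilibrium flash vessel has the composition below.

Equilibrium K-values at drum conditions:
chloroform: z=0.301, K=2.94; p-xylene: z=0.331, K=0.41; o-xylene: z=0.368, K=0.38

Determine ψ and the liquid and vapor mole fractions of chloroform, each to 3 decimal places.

Let ψ = V/F and solve Σ zᵢ(Kᵢ−1)/(1+ψ(Kᵢ−1)) = 0.
g(0) = ΣzᵢKᵢ − 1 = 0.160 and g(1) = 1 − Σzᵢ/Kᵢ = -0.878, so a root lies in (0, 1).
Newton–Raphson from ψ = 0.54:
  ψ = 0.540: g = -0.3444, g' = -0.838 → ψ = 0.129
  ψ = 0.129: g = 0.0077, g' = -1.027 → ψ = 0.136
  ψ = 0.136: g = 0.0001, g' = -1.013 → ψ = 0.137
Converged at ψ = 0.137.
Compositions from xᵢ = zᵢ/(1+ψ(Kᵢ−1)), yᵢ = Kᵢxᵢ:
  chloroform: x = 0.238, y = 0.700
  p-xylene: x = 0.360, y = 0.148
  o-xylene: x = 0.402, y = 0.153

ψ = 0.137, x_chloroform = 0.238, y_chloroform = 0.700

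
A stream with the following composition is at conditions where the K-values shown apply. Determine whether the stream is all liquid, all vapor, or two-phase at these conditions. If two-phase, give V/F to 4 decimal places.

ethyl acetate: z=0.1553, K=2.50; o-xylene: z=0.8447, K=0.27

all liquid

ΣzᵢKᵢ = 0.6163; Σzᵢ/Kᵢ = 3.1906.
Since ΣzᵢKᵢ < 1 the mixture is below its bubble point — single liquid phase.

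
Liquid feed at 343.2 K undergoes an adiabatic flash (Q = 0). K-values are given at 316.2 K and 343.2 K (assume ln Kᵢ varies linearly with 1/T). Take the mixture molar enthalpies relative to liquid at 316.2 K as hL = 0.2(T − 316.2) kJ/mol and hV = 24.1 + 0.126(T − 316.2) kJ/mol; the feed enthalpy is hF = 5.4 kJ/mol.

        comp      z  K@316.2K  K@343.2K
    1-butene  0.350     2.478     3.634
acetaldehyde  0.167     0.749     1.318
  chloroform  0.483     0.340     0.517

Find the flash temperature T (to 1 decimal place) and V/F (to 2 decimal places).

T = 317.7 K, V/F = 0.21

Adiabatic flash: solve Rachford–Rice at each trial T, then check hF = ψ·hV(T) + (1−ψ)·hL(T).
  T = 316.2 K: K = (2.478, 0.749, 0.340), RR gives ψ = 0.184, H_out = 4.431 kJ/mol
  T = 343.2 K: K = (3.634, 1.318, 0.517), RR gives ψ = 0.727, H_out = 21.463 kJ/mol
  T = 329.7 K: K = (3.024, 1.005, 0.423), RR gives ψ = 0.443, H_out = 12.931 kJ/mol
  T = 322.9 K: K = (2.741, 0.869, 0.380), RR gives ψ = 0.313, H_out = 8.727 kJ/mol
  T = 319.5 K: K = (2.606, 0.807, 0.359), RR gives ψ = 0.248, H_out = 6.579 kJ/mol
  T = 317.9 K: K = (2.543, 0.778, 0.350), RR gives ψ = 0.217, H_out = 5.547 kJ/mol
Linear interpolation between T = 316.2 (H_out = 4.431) and T = 317.9 (H_out = 5.547) on hF = 5.4 gives T ≈ 317.7 K, at which ψ = 0.21.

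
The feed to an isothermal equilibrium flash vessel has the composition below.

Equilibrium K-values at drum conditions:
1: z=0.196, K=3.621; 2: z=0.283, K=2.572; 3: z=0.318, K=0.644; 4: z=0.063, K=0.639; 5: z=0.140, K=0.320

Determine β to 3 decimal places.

Let β = V/F and solve Σ zᵢ(Kᵢ−1)/(1+β(Kᵢ−1)) = 0.
g(0) = ΣzᵢKᵢ − 1 = 0.727 and g(1) = 1 − Σzᵢ/Kᵢ = -0.194, so a root lies in (0, 1).
Newton iteration, β⁰ = 0.5:
  β = 0.500: g = 0.1617, g' = -0.692 → β = 0.734
  β = 0.734: g = 0.0082, g' = -0.655 → β = 0.746
Converged at β = 0.746.

β = 0.746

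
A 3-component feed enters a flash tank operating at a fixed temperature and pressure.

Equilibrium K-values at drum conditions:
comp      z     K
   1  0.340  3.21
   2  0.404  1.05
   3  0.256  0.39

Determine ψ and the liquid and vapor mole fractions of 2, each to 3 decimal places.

ψ = 0.775, x_2 = 0.389, y_2 = 0.408

Rachford–Rice: g(ψ) = Σ zᵢ(Kᵢ−1)/(1+ψ(Kᵢ−1)) = 0.
g(0) = ΣzᵢKᵢ − 1 = 0.615 and g(1) = 1 − Σzᵢ/Kᵢ = -0.147, so a root lies in (0, 1).
Newton iteration, ψ⁰ = 0.53:
  ψ = 0.530: g = 0.1350, g' = -0.561 → ψ = 0.771
  ψ = 0.771: g = 0.0028, g' = -0.567 → ψ = 0.775
Converged at ψ = 0.775.
Compositions from xᵢ = zᵢ/(1+ψ(Kᵢ−1)), yᵢ = Kᵢxᵢ:
  1: x = 0.125, y = 0.402
  2: x = 0.389, y = 0.408
  3: x = 0.486, y = 0.189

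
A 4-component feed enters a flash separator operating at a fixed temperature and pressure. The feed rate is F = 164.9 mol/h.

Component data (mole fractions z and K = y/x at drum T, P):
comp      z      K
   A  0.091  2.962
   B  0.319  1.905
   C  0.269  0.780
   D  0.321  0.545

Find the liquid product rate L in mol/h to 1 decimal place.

L = 65.9 mol/h

Iterate (Newton) starting at β = 0.56:
  β = 0.560: g = 0.0132, g' = -0.331 → β = 0.600
Converged at β = 0.600.
Then V = β·F = 0.6001·164.9 = 99.0 mol/h and L = F − V = 65.9 mol/h.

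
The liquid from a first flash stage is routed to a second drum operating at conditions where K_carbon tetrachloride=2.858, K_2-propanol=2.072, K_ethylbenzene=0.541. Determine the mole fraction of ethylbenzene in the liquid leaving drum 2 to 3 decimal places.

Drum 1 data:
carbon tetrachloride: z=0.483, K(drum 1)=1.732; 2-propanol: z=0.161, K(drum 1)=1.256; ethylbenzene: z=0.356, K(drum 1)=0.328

Drum 1:
Let ψ₁ = V/F and solve Σ zᵢ(Kᵢ−1)/(1+ψ₁(Kᵢ−1)) = 0.
Feasibility: ΣzᵢKᵢ = 1.156, Σzᵢ/Kᵢ = 1.492 — both > 1, two phases present.
Newton–Raphson from ψ₁ = 0.5:
  ψ₁ = 0.500: g = -0.0649, g' = -0.512 → ψ₁ = 0.373
  ψ₁ = 0.373: g = -0.0040, g' = -0.455 → ψ₁ = 0.364
Converged at ψ₁ = 0.364.
Drum-1 compositions:
  carbon tetrachloride: x = 0.381, y = 0.660
  2-propanol: x = 0.147, y = 0.185
  ethylbenzene: x = 0.471, y = 0.155
Drum-2 feed = drum-1 liquid: z₂ = (0.3813, 0.1473, 0.4714).
Drum 2:
Rachford–Rice: g(ψ₂) = Σ zᵢ(Kᵢ−1)/(1+ψ₂(Kᵢ−1)) = 0.
Check two-phase: ΣzᵢKᵢ = 1.650 > 1 and Σzᵢ/Kᵢ = 1.076 > 1, so g(0) = 0.650 > 0 and g(1) = -0.076 < 0.
Newton–Raphson from ψ₂ = 0.5:
  ψ₂ = 0.500: g = 0.1892, g' = -0.593 → ψ₂ = 0.819
  ψ₂ = 0.819: g = 0.0182, g' = -0.510 → ψ₂ = 0.855
Converged at ψ₂ = 0.855.
  carbon tetrachloride: x = 0.147, y = 0.421
  2-propanol: x = 0.077, y = 0.159
  ethylbenzene: x = 0.776, y = 0.420

x_ethylbenzene (drum 2) = 0.776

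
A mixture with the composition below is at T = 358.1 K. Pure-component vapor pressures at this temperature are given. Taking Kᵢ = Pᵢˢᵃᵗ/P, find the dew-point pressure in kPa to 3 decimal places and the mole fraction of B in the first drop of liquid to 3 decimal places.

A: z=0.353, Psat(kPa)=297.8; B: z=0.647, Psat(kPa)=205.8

Pdew = 230.990 kPa, x_B = 0.726

At the dew point ψ → 1, so Σzᵢ/Kᵢ = 1 with Kᵢ = Pᵢˢᵃᵗ/P ⇒ 1/P = Σzᵢ/Pᵢˢᵃᵗ.
1/P = 0.353/297.8 + 0.647/205.8 = 0.004329 ⇒ P = 230.990 kPa
xᵢ = zᵢP/Pᵢˢᵃᵗ ⇒ x_B = 0.647·230.990/205.8 = 0.726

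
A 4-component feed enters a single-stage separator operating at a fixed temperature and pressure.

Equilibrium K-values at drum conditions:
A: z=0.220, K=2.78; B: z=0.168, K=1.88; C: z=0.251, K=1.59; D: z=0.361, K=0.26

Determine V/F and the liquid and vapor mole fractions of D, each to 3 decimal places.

V/F = 0.500, x_D = 0.573, y_D = 0.149

Rachford–Rice: g(V/F) = Σ zᵢ(Kᵢ−1)/(1+V/F(Kᵢ−1)) = 0.
Check two-phase: ΣzᵢKᵢ = 1.420 > 1 and Σzᵢ/Kᵢ = 1.715 > 1, so g(0) = 0.420 > 0 and g(1) = -0.715 < 0.
Newton iteration, V/F⁰ = 0.5:
  V/F = 0.500: g = 0.0002, g' = -0.808 → V/F = 0.500
Converged at V/F = 0.500.
Compositions from xᵢ = zᵢ/(1+V/F(Kᵢ−1)), yᵢ = Kᵢxᵢ:
  A: x = 0.116, y = 0.324
  B: x = 0.117, y = 0.219
  C: x = 0.194, y = 0.308
  D: x = 0.573, y = 0.149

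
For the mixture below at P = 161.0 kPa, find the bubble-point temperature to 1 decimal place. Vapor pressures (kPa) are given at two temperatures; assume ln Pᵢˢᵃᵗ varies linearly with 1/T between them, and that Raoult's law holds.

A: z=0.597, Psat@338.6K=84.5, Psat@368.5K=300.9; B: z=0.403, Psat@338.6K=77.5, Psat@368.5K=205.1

Bubble-point temperature: ΣzᵢPᵢˢᵃᵗ(T) = P. Interpolate ln Pᵢˢᵃᵗ = aᵢ + bᵢ/T.
  T = 338.6 K: ΣzᵢPᵢˢᵃᵗ = 81.68 kPa
  T = 368.5 K: ΣzᵢPᵢˢᵃᵗ = 262.29 kPa
  T = 353.6 K: ΣzᵢPᵢˢᵃᵗ = 149.94 kPa
  T = 361.1 K: ΣzᵢPᵢˢᵃᵗ = 199.73 kPa
  T = 357.4 K: ΣzᵢPᵢˢᵃᵗ = 173.62 kPa
  T = 355.5 K: ΣzᵢPᵢˢᵃᵗ = 161.40 kPa
Interpolating between 353.6 K and 355.5 K gives T ≈ 355.4 K.

T = 355.4 K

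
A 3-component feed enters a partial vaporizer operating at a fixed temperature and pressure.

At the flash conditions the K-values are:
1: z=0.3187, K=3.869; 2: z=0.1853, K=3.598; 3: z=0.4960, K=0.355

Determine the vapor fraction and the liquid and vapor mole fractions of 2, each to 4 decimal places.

ψ = 0.6020, x_2 = 0.0723, y_2 = 0.2600

Let ψ = V/F and solve Σ zᵢ(Kᵢ−1)/(1+ψ(Kᵢ−1)) = 0.
g(0) = ΣzᵢKᵢ − 1 = 1.0758 and g(1) = 1 − Σzᵢ/Kᵢ = -0.5311, so a root lies in (0, 1).
Newton–Raphson from ψ = 0.33:
  ψ = 0.3300: g = 0.32244, g' = -1.3878 → ψ = 0.5623
  ψ = 0.5623: g = 0.04349, g' = -1.0987 → ψ = 0.6019
  ψ = 0.6019: g = 0.00012, g' = -1.0944 → ψ = 0.6020
Converged at ψ = 0.6020.
Compositions from xᵢ = zᵢ/(1+ψ(Kᵢ−1)), yᵢ = Kᵢxᵢ:
  1: x = 0.1169, y = 0.4521
  2: x = 0.0723, y = 0.2600
  3: x = 0.8109, y = 0.2879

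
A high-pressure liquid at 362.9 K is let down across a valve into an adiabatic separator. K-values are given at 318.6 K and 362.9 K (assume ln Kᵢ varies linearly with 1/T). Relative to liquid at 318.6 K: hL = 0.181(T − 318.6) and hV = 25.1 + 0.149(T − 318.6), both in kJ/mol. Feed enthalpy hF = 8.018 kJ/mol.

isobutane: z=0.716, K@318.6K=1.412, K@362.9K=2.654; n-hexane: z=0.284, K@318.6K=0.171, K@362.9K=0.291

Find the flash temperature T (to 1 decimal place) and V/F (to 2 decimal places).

T = 322.1 K, V/F = 0.30

Adiabatic flash: solve Rachford–Rice at each trial T, then check hF = ψ·hV(T) + (1−ψ)·hL(T).
  T = 318.6 K: K = (1.412, 0.171), RR gives ψ = 0.174, H_out = 4.377 kJ/mol
  T = 362.9 K: K = (2.654, 0.291), RR gives ψ = 0.838, H_out = 27.868 kJ/mol
  T = 340.8 K: K = (1.977, 0.227), RR gives ψ = 0.636, H_out = 19.525 kJ/mol
  T = 329.7 K: K = (1.680, 0.198), RR gives ψ = 0.475, H_out = 13.773 kJ/mol
  T = 324.1 K: K = (1.541, 0.184), RR gives ψ = 0.353, H_out = 9.796 kJ/mol
  T = 321.4 K: K = (1.477, 0.178), RR gives ψ = 0.275, H_out = 7.392 kJ/mol
  T = 322.8 K: K = (1.510, 0.181), RR gives ψ = 0.318, H_out = 8.689 kJ/mol
Linear interpolation between T = 321.4 (H_out = 7.392) and T = 322.8 (H_out = 8.689) on hF = 8.018 gives T ≈ 322.1 K, at which ψ = 0.30.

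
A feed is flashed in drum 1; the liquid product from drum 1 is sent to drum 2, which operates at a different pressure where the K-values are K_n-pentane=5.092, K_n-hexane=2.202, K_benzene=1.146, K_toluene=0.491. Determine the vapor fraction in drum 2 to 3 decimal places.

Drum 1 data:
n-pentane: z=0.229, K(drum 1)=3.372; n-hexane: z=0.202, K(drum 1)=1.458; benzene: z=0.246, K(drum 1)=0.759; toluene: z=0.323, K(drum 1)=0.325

Drum 1:
Newton iteration, ψ₁⁰ = 0.57:
  ψ₁ = 0.570: g = -0.1188, g' = -0.668 → ψ₁ = 0.392
  ψ₁ = 0.392: g = -0.0021, g' = -0.666 → ψ₁ = 0.389
Converged at ψ₁ = 0.389.
Drum-1 compositions:
  n-pentane: x = 0.119, y = 0.402
  n-hexane: x = 0.171, y = 0.250
  benzene: x = 0.271, y = 0.206
  toluene: x = 0.438, y = 0.142
Drum-2 feed = drum-1 liquid: z₂ = (0.1191, 0.1715, 0.2714, 0.4380).
Drum 2:
Material balance + equilibrium reduce to Σ zᵢ(Kᵢ−1)/(1+ψ₂(Kᵢ−1)) = 0.
Check two-phase: ΣzᵢKᵢ = 1.510 > 1 and Σzᵢ/Kᵢ = 1.230 > 1, so g(0) = 0.510 > 0 and g(1) = -0.230 < 0.
Iterate (Newton) starting at ψ₂ = 0.56:
  ψ₂ = 0.560: g = -0.0039, g' = -0.500 → ψ₂ = 0.552
Converged at ψ₂ = 0.552.
  n-pentane: x = 0.037, y = 0.186
  n-hexane: x = 0.103, y = 0.227
  benzene: x = 0.251, y = 0.288
  toluene: x = 0.609, y = 0.299

V/F (drum 2) = 0.552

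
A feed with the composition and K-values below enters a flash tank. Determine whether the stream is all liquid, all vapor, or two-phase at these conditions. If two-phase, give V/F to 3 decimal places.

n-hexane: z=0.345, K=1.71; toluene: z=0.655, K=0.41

all liquid

ΣzᵢKᵢ = 0.859; Σzᵢ/Kᵢ = 1.799.
Since ΣzᵢKᵢ < 1 the mixture is below its bubble point — single liquid phase.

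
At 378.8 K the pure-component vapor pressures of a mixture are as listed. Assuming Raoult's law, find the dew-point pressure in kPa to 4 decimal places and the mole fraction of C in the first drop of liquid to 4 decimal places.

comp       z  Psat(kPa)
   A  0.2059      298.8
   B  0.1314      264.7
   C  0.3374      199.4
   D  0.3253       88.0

Pdew = 152.1105 kPa, x_C = 0.2574

At the dew point ψ → 1, so Σzᵢ/Kᵢ = 1 with Kᵢ = Pᵢˢᵃᵗ/P ⇒ 1/P = Σzᵢ/Pᵢˢᵃᵗ.
1/P = 0.2059/298.8 + 0.1314/264.7 + 0.3374/199.4 + 0.3253/88.0 = 0.0065742 ⇒ P = 152.1105 kPa
xᵢ = zᵢP/Pᵢˢᵃᵗ ⇒ x_C = 0.3374·152.1105/199.4 = 0.2574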